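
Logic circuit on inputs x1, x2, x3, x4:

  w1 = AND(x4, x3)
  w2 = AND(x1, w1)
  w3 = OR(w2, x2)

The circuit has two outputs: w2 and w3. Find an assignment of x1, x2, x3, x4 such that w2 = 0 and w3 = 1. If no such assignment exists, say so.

x1=0 x2=1 x3=0 x4=1

Check with x1=0 x2=1 x3=0 x4=1:
w1 = AND(x4, x3) = AND(1, 0) = 0
w2 = AND(x1, w1) = AND(0, 0) = 0
w3 = OR(w2, x2) = OR(0, 1) = 1
So w2 = 0 and w3 = 1.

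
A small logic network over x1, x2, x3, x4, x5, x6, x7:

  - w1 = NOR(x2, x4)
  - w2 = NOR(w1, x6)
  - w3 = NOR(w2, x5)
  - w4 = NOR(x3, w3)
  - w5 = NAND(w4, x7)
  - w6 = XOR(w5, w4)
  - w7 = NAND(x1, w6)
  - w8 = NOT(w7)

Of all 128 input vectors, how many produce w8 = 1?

53

w8 = NOT(w7) must be 1, so w7 = 0.
w7 = NAND(x1, w6) must be 0, so both x1 = 1 and w6 = 1.
w6 = XOR(w5, w4) must be 1, so w5 and w4 differ.
Enumerating the 128 input combinations, 53 give w8 = 1 and 75 give w8 = 0.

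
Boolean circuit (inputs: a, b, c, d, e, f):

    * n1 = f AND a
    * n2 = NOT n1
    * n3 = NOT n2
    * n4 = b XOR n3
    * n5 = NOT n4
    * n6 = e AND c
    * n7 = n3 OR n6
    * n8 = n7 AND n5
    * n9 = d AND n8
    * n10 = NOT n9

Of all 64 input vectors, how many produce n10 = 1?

n10 = NOT n9 must be 1, so n9 = 0.
n9 = d AND n8 must be 0, so at least one of d, n8 is 0.
Enumerating the 64 input combinations, 57 give n10 = 1 and 7 give n10 = 0.

57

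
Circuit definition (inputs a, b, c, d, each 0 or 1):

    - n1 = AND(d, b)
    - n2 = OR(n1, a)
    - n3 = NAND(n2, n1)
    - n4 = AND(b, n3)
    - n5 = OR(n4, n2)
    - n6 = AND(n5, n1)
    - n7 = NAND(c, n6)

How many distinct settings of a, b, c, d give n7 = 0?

n7 = NAND(c, n6) must be 0, so both c = 1 and n6 = 1.
n6 = AND(n5, n1) must be 1, so both n5 = 1 and n1 = 1.
n5 = OR(n4, n2) must be 1, so at least one of n4, n2 is 1.
Enumerating the 16 input combinations, 2 give n7 = 0 and 14 give n7 = 1.

2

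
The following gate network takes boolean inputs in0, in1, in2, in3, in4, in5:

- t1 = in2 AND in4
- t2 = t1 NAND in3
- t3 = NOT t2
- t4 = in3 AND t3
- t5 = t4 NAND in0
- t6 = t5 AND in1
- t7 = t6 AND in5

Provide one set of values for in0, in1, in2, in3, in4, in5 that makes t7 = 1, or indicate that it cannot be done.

t7 = t6 AND in5 must be 1, so both t6 = 1 and in5 = 1.
Check with in0=0, in1=1, in2=0, in3=0, in4=1, in5=1:
t1 = in2 AND in4 = 0 AND 1 = 0
t2 = t1 NAND in3 = 0 NAND 0 = 1
t3 = NOT t2 = NOT 1 = 0
t4 = in3 AND t3 = 0 AND 0 = 0
t5 = t4 NAND in0 = 0 NAND 0 = 1
t6 = t5 AND in1 = 1 AND 1 = 1
t7 = t6 AND in5 = 1 AND 1 = 1
So t7 = 1 as required.

in0=0, in1=1, in2=0, in3=0, in4=1, in5=1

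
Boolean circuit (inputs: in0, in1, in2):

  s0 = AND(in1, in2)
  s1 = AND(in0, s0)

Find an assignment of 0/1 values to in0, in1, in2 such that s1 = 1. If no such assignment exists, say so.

in0=1, in1=1, in2=1

Check with in0=1, in1=1, in2=1:
s0 = AND(in1, in2) = AND(1, 1) = 1
s1 = AND(in0, s0) = AND(1, 1) = 1
So s1 = 1 as required.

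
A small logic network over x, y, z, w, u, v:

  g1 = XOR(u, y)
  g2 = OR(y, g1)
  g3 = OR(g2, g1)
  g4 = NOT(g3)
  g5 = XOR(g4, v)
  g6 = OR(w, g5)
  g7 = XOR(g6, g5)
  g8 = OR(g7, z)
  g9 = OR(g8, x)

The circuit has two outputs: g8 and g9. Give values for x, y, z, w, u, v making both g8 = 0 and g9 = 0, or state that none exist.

x=0, y=1, z=0, w=0, u=0, v=1

Check with x=0, y=1, z=0, w=0, u=0, v=1:
g1 = XOR(u, y) = XOR(0, 1) = 1
g2 = OR(y, g1) = OR(1, 1) = 1
g3 = OR(g2, g1) = OR(1, 1) = 1
g4 = NOT(g3) = NOT 1 = 0
g5 = XOR(g4, v) = XOR(0, 1) = 1
g6 = OR(w, g5) = OR(0, 1) = 1
g7 = XOR(g6, g5) = XOR(1, 1) = 0
g8 = OR(g7, z) = OR(0, 0) = 0
g9 = OR(g8, x) = OR(0, 0) = 0
So g8 = 0 and g9 = 0.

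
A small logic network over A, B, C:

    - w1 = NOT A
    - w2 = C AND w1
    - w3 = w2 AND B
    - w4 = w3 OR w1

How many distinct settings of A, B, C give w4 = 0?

4

w4 = w3 OR w1 must be 0, so both w3 = 0 and w1 = 0.
w3 = w2 AND B must be 0, so at least one of w2, B is 0.
w1 = NOT A must be 0, so A = 1.
Satisfying assignments:
  A=1, B=0, C=0
  A=1, B=0, C=1
  A=1, B=1, C=0
  A=1, B=1, C=1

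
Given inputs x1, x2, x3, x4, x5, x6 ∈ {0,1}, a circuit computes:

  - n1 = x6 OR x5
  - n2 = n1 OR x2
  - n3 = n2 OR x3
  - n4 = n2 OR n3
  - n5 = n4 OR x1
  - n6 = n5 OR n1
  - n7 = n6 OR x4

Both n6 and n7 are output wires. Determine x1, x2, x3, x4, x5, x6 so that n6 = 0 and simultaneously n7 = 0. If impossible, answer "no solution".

Check with x1=0 x2=0 x3=0 x4=0 x5=0 x6=0:
n1 = x6 OR x5 = 0 OR 0 = 0
n2 = n1 OR x2 = 0 OR 0 = 0
n3 = n2 OR x3 = 0 OR 0 = 0
n4 = n2 OR n3 = 0 OR 0 = 0
n5 = n4 OR x1 = 0 OR 0 = 0
n6 = n5 OR n1 = 0 OR 0 = 0
n7 = n6 OR x4 = 0 OR 0 = 0
So n6 = 0 and n7 = 0.

x1=0 x2=0 x3=0 x4=0 x5=0 x6=0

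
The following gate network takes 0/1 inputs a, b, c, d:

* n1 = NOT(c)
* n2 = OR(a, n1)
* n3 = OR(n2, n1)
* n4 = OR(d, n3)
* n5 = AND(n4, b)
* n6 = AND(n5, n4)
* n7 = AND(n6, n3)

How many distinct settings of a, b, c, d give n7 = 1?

n7 = AND(n6, n3) must be 1, so both n6 = 1 and n3 = 1.
n6 = AND(n5, n4) must be 1, so both n5 = 1 and n4 = 1.
Enumerating the 16 input combinations, 6 give n7 = 1 and 10 give n7 = 0.

6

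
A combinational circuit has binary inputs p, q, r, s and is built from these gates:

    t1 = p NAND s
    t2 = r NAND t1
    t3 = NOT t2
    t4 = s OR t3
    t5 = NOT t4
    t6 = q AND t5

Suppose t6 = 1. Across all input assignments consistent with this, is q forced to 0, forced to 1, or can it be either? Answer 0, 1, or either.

t6 = q AND t5 must be 1, so both q = 1 and t5 = 1.
Every assignment with t6 = 1 has q = 1; there are 2 such assignment(s).
  p=0, q=1, r=0, s=0
  p=1, q=1, r=0, s=0

1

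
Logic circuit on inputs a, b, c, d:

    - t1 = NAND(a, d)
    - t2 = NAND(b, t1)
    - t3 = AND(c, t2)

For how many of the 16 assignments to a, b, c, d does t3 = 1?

5

t3 = AND(c, t2) must be 1, so both c = 1 and t2 = 1.
Satisfying assignments:
  a=0, b=0, c=1, d=0
  a=0, b=0, c=1, d=1
  a=1, b=0, c=1, d=0
  a=1, b=0, c=1, d=1
  a=1, b=1, c=1, d=1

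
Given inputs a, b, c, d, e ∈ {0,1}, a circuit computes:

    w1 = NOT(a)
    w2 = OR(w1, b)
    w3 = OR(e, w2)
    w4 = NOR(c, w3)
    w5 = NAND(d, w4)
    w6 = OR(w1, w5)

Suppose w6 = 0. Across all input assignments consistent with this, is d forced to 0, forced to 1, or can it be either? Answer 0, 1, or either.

w6 = OR(w1, w5) must be 0, so both w1 = 0 and w5 = 0.
Every assignment with w6 = 0 has d = 1; there are 1 such assignment(s).
  a=1, b=0, c=0, d=1, e=0

1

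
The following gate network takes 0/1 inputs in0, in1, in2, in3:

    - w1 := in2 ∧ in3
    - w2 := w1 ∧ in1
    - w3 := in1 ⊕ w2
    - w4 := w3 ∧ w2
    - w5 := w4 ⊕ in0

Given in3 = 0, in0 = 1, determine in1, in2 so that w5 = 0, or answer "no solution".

With in3 = 0, in0 = 1 fixed, none of the 4 settings of in1, in2 give w5 = 0.
For example, with in1=0, in2=0:
w1 = in2 ∧ in3 = 0 ∧ 0 = 0
w2 = w1 ∧ in1 = 0 ∧ 0 = 0
w3 = in1 ⊕ w2 = 0 ⊕ 0 = 0
w4 = w3 ∧ w2 = 0 ∧ 0 = 0
w5 = w4 ⊕ in0 = 0 ⊕ 1 = 1
giving w5 = 1 ≠ 0.

no solution exists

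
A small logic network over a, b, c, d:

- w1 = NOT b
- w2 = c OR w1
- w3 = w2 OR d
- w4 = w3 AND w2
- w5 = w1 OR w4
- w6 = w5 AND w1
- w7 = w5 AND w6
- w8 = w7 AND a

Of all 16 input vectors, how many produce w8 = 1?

w8 = w7 AND a must be 1, so both w7 = 1 and a = 1.
w7 = w5 AND w6 must be 1, so both w5 = 1 and w6 = 1.
Satisfying assignments:
  a=1, b=0, c=0, d=0
  a=1, b=0, c=0, d=1
  a=1, b=0, c=1, d=0
  a=1, b=0, c=1, d=1

4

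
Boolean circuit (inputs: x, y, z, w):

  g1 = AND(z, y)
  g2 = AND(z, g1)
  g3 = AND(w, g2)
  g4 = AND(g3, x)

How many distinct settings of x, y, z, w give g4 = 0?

g4 = AND(g3, x) must be 0, so at least one of g3, x is 0.
Enumerating the 16 input combinations, 15 give g4 = 0 and 1 give g4 = 1.

15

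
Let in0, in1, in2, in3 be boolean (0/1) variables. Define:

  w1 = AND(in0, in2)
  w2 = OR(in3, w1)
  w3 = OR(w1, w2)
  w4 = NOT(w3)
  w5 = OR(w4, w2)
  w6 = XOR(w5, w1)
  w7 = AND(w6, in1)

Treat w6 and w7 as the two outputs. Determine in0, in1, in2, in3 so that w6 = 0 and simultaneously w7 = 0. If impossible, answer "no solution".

Check with in0=1 in1=1 in2=1 in3=0:
w1 = AND(in0, in2) = AND(1, 1) = 1
w2 = OR(in3, w1) = OR(0, 1) = 1
w3 = OR(w1, w2) = OR(1, 1) = 1
w4 = NOT(w3) = NOT 1 = 0
w5 = OR(w4, w2) = OR(0, 1) = 1
w6 = XOR(w5, w1) = XOR(1, 1) = 0
w7 = AND(w6, in1) = AND(0, 1) = 0
So w6 = 0 and w7 = 0.

in0=1 in1=1 in2=1 in3=0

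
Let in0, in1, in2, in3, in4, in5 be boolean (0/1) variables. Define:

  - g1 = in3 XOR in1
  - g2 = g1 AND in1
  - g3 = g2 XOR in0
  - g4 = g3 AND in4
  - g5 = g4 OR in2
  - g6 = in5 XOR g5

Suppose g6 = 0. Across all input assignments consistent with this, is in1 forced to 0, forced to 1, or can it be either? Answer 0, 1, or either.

either

Both values of in1 occur among assignments with g6 = 0:
  in1=0: in0=0, in1=0, in2=0, in3=0, in4=0, in5=0
  in1=1: in0=0, in1=1, in2=0, in3=0, in4=0, in5=0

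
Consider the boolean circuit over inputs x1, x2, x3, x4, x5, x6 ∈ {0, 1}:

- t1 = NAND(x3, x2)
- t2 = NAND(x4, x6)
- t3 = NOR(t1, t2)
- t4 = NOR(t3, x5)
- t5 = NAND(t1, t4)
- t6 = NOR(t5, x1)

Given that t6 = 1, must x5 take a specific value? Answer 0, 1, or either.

0

t6 = NOR(t5, x1) must be 1, so both t5 = 0 and x1 = 0.
t5 = NAND(t1, t4) must be 0, so both t1 = 1 and t4 = 1.
t1 = NAND(x3, x2) must be 1, so at least one of x3, x2 is 0.
Every assignment with t6 = 1 has x5 = 0; there are 12 such assignment(s).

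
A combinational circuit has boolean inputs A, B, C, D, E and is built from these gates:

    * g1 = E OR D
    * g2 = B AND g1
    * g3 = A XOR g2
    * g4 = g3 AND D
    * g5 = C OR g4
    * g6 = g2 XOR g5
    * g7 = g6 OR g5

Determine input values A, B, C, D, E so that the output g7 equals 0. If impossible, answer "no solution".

A=0 B=0 C=0 D=1 E=1

g7 = g6 OR g5 must be 0, so both g6 = 0 and g5 = 0.
g6 = g2 XOR g5 must be 0, so g2 and g5 are equal.
g5 = C OR g4 must be 0, so both C = 0 and g4 = 0.
Check with A=0 B=0 C=0 D=1 E=1:
g1 = E OR D = 1 OR 1 = 1
g2 = B AND g1 = 0 AND 1 = 0
g3 = A XOR g2 = 0 XOR 0 = 0
g4 = g3 AND D = 0 AND 1 = 0
g5 = C OR g4 = 0 OR 0 = 0
g6 = g2 XOR g5 = 0 XOR 0 = 0
g7 = g6 OR g5 = 0 OR 0 = 0
So g7 = 0 as required.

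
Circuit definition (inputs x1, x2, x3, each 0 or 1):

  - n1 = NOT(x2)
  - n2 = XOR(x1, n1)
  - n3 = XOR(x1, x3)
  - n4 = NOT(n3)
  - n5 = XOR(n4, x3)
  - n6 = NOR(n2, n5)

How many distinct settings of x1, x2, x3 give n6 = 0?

6

n6 = NOR(n2, n5) must be 0, so at least one of n2, n5 is 1.
Satisfying assignments:
  x1=0, x2=0, x3=0
  x1=0, x2=0, x3=1
  x1=0, x2=1, x3=0
  x1=0, x2=1, x3=1
  x1=1, x2=1, x3=0
  x1=1, x2=1, x3=1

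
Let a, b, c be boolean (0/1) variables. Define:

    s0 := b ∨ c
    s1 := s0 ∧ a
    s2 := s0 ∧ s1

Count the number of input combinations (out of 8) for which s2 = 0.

5

s2 = s0 ∧ s1 must be 0, so at least one of s0, s1 is 0.
Enumerating the 8 input combinations, 5 give s2 = 0 and 3 give s2 = 1.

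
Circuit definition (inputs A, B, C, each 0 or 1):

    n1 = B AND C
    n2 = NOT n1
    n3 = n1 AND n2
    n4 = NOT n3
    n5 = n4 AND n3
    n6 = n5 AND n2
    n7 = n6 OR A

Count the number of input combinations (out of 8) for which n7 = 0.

n7 = n6 OR A must be 0, so both n6 = 0 and A = 0.
n6 = n5 AND n2 must be 0, so at least one of n5, n2 is 0.
Enumerating the 8 input combinations, 4 give n7 = 0 and 4 give n7 = 1.

4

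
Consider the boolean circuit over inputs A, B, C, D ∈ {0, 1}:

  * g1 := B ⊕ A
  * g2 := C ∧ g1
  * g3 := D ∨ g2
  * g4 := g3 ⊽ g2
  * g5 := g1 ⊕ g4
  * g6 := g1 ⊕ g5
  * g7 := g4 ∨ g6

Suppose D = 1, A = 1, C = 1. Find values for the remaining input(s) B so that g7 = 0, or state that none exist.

Check with D = 1, A = 1, C = 1 and B=0:
g1 = B ⊕ A = 0 ⊕ 1 = 1
g2 = C ∧ g1 = 1 ∧ 1 = 1
g3 = D ∨ g2 = 1 ∨ 1 = 1
g4 = g3 ⊽ g2 = 1 ⊽ 1 = 0
g5 = g1 ⊕ g4 = 1 ⊕ 0 = 1
g6 = g1 ⊕ g5 = 1 ⊕ 1 = 0
g7 = g4 ∨ g6 = 0 ∨ 0 = 0
So g7 = 0.

B=0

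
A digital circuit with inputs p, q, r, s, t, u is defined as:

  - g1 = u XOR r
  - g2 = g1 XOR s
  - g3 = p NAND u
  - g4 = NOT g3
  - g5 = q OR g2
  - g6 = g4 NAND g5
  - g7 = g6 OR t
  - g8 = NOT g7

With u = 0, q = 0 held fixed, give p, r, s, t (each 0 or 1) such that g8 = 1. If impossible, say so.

no solution exists

With u = 0, q = 0 fixed, none of the 16 settings of p, r, s, t give g8 = 1.
For example, with p=0, r=1, s=0, t=1:
g1 = u XOR r = 0 XOR 1 = 1
g2 = g1 XOR s = 1 XOR 0 = 1
g3 = p NAND u = 0 NAND 0 = 1
g4 = NOT g3 = NOT 1 = 0
g5 = q OR g2 = 0 OR 1 = 1
g6 = g4 NAND g5 = 0 NAND 1 = 1
g7 = g6 OR t = 1 OR 1 = 1
g8 = NOT g7 = NOT 1 = 0
giving g8 = 0 ≠ 1.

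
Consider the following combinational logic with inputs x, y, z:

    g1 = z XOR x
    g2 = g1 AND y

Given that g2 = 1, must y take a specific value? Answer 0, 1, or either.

g2 = g1 AND y must be 1, so both g1 = 1 and y = 1.
g1 = z XOR x must be 1, so z and x differ.
Every assignment with g2 = 1 has y = 1; there are 2 such assignment(s).
  x=0, y=1, z=1
  x=1, y=1, z=0

1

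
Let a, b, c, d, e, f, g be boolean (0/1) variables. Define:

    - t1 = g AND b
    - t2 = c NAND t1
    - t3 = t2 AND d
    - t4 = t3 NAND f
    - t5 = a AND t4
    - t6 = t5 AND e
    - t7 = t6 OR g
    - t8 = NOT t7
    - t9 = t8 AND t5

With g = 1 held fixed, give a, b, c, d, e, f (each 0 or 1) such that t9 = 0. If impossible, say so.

t9 = t8 AND t5 must be 0, so at least one of t8, t5 is 0.
Check with g = 1 and a=0, b=0, c=1, d=1, e=0, f=0:
t1 = g AND b = 1 AND 0 = 0
t2 = c NAND t1 = 1 NAND 0 = 1
t3 = t2 AND d = 1 AND 1 = 1
t4 = t3 NAND f = 1 NAND 0 = 1
t5 = a AND t4 = 0 AND 1 = 0
t6 = t5 AND e = 0 AND 0 = 0
t7 = t6 OR g = 0 OR 1 = 1
t8 = NOT t7 = NOT 1 = 0
t9 = t8 AND t5 = 0 AND 0 = 0
So t9 = 0.

a=0 b=0 c=1 d=1 e=0 f=0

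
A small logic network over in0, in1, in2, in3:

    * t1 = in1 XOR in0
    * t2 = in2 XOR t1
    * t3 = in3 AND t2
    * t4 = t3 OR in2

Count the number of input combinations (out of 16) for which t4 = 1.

t4 = t3 OR in2 must be 1, so at least one of t3, in2 is 1.
Enumerating the 16 input combinations, 10 give t4 = 1 and 6 give t4 = 0.

10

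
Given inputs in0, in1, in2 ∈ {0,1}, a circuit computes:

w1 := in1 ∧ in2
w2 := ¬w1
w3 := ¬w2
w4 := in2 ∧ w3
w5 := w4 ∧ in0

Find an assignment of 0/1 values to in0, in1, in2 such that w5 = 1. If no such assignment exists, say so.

in0=1, in1=1, in2=1

Check with in0=1, in1=1, in2=1:
w1 = in1 ∧ in2 = 1 ∧ 1 = 1
w2 = ¬w1 = ¬1 = 0
w3 = ¬w2 = ¬0 = 1
w4 = in2 ∧ w3 = 1 ∧ 1 = 1
w5 = w4 ∧ in0 = 1 ∧ 1 = 1
So w5 = 1 as required.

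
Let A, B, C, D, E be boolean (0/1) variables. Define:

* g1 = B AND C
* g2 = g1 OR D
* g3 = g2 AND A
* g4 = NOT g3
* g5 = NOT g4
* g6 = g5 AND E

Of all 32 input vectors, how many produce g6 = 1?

g6 = g5 AND E must be 1, so both g5 = 1 and E = 1.
g5 = NOT g4 must be 1, so g4 = 0.
Satisfying assignments:
  A=1, B=0, C=0, D=1, E=1
  A=1, B=0, C=1, D=1, E=1
  A=1, B=1, C=0, D=1, E=1
  A=1, B=1, C=1, D=0, E=1
  A=1, B=1, C=1, D=1, E=1

5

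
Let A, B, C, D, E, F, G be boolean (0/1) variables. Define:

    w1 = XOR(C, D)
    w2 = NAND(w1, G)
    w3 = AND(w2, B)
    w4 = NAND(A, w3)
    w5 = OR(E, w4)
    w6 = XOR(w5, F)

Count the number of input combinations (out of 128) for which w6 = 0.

64

w6 = XOR(w5, F) must be 0, so w5 and F are equal.
Enumerating the 128 input combinations, 64 give w6 = 0 and 64 give w6 = 1.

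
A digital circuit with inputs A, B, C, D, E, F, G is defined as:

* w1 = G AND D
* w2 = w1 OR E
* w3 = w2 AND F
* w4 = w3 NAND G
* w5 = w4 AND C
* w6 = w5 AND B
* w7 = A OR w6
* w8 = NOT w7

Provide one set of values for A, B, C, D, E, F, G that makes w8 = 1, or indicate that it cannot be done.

A=0, B=0, C=0, D=1, E=0, F=1, G=1

w8 = NOT w7 must be 1, so w7 = 0.
Check with A=0, B=0, C=0, D=1, E=0, F=1, G=1:
w1 = G AND D = 1 AND 1 = 1
w2 = w1 OR E = 1 OR 0 = 1
w3 = w2 AND F = 1 AND 1 = 1
w4 = w3 NAND G = 1 NAND 1 = 0
w5 = w4 AND C = 0 AND 0 = 0
w6 = w5 AND B = 0 AND 0 = 0
w7 = A OR w6 = 0 OR 0 = 0
w8 = NOT w7 = NOT 0 = 1
So w8 = 1 as required.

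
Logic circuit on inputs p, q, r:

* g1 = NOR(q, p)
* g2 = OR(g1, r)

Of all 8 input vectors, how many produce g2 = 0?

g2 = OR(g1, r) must be 0, so both g1 = 0 and r = 0.
Satisfying assignments:
  p=0, q=1, r=0
  p=1, q=0, r=0
  p=1, q=1, r=0

3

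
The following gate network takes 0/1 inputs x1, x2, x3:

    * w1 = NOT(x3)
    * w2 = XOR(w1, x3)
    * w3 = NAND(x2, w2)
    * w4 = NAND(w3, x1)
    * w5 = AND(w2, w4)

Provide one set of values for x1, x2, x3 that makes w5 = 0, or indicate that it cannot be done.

x1=1, x2=0, x3=0

Check with x1=1, x2=0, x3=0:
w1 = NOT(x3) = NOT 0 = 1
w2 = XOR(w1, x3) = XOR(1, 0) = 1
w3 = NAND(x2, w2) = NAND(0, 1) = 1
w4 = NAND(w3, x1) = NAND(1, 1) = 0
w5 = AND(w2, w4) = AND(1, 0) = 0
So w5 = 0 as required.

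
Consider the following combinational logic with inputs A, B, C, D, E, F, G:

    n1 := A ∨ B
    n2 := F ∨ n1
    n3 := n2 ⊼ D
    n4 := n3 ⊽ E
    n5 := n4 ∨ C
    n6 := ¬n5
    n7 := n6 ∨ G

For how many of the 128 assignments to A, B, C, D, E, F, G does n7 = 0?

n7 = n6 ∨ G must be 0, so both n6 = 0 and G = 0.
Enumerating the 128 input combinations, 39 give n7 = 0 and 89 give n7 = 1.

39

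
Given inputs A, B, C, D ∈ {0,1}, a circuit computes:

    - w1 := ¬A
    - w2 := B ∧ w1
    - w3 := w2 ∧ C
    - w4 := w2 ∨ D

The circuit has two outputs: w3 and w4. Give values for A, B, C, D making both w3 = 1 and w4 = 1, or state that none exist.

Check with A=0, B=1, C=1, D=0:
w1 = ¬A = ¬0 = 1
w2 = B ∧ w1 = 1 ∧ 1 = 1
w3 = w2 ∧ C = 1 ∧ 1 = 1
w4 = w2 ∨ D = 1 ∨ 0 = 1
So w3 = 1 and w4 = 1.

A=0, B=1, C=1, D=0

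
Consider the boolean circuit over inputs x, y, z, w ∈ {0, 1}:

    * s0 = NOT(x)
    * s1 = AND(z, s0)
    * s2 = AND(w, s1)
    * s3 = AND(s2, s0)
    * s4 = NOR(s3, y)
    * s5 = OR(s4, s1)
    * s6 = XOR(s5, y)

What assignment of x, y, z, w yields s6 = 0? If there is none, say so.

s6 = XOR(s5, y) must be 0, so s5 and y are equal.
Check with x=0 y=1 z=1 w=0:
s0 = NOT(x) = NOT 0 = 1
s1 = AND(z, s0) = AND(1, 1) = 1
s2 = AND(w, s1) = AND(0, 1) = 0
s3 = AND(s2, s0) = AND(0, 1) = 0
s4 = NOR(s3, y) = NOR(0, 1) = 0
s5 = OR(s4, s1) = OR(0, 1) = 1
s6 = XOR(s5, y) = XOR(1, 1) = 0
So s6 = 0 as required.

x=0 y=1 z=1 w=0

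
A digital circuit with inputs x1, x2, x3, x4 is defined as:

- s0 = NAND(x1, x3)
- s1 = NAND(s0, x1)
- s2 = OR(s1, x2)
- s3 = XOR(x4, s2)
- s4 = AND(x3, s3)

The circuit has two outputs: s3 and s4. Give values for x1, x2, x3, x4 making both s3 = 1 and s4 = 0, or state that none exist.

Check with x1=1, x2=1, x3=0, x4=0:
s0 = NAND(x1, x3) = NAND(1, 0) = 1
s1 = NAND(s0, x1) = NAND(1, 1) = 0
s2 = OR(s1, x2) = OR(0, 1) = 1
s3 = XOR(x4, s2) = XOR(0, 1) = 1
s4 = AND(x3, s3) = AND(0, 1) = 0
So s3 = 1 and s4 = 0.

x1=1, x2=1, x3=0, x4=0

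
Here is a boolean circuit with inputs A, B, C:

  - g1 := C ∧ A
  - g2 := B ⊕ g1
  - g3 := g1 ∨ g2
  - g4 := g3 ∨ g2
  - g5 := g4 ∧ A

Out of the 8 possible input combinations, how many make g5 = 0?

g5 = g4 ∧ A must be 0, so at least one of g4, A is 0.
Enumerating the 8 input combinations, 5 give g5 = 0 and 3 give g5 = 1.

5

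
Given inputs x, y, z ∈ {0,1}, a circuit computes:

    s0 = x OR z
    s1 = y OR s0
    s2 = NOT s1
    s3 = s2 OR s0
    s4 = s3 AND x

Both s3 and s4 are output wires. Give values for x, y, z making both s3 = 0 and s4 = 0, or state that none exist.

x=0, y=1, z=0

Check with x=0, y=1, z=0:
s0 = x OR z = 0 OR 0 = 0
s1 = y OR s0 = 1 OR 0 = 1
s2 = NOT s1 = NOT 1 = 0
s3 = s2 OR s0 = 0 OR 0 = 0
s4 = s3 AND x = 0 AND 0 = 0
So s3 = 0 and s4 = 0.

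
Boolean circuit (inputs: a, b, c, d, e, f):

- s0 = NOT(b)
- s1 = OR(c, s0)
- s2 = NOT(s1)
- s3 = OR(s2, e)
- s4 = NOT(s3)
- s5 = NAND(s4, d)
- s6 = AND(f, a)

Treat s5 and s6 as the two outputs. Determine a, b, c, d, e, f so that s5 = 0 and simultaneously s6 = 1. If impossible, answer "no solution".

Check with a=1, b=1, c=1, d=1, e=0, f=1:
s0 = NOT(b) = NOT 1 = 0
s1 = OR(c, s0) = OR(1, 0) = 1
s2 = NOT(s1) = NOT 1 = 0
s3 = OR(s2, e) = OR(0, 0) = 0
s4 = NOT(s3) = NOT 0 = 1
s5 = NAND(s4, d) = NAND(1, 1) = 0
s6 = AND(f, a) = AND(1, 1) = 1
So s5 = 0 and s6 = 1.

a=1, b=1, c=1, d=1, e=0, f=1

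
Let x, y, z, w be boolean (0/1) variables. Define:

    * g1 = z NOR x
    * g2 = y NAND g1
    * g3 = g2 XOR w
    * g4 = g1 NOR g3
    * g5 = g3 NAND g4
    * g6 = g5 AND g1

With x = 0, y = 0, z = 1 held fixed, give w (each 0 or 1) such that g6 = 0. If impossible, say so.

w=0

g6 = g5 AND g1 must be 0, so at least one of g5, g1 is 0.
Check with x = 0, y = 0, z = 1 and w=0:
g1 = z NOR x = 1 NOR 0 = 0
g2 = y NAND g1 = 0 NAND 0 = 1
g3 = g2 XOR w = 1 XOR 0 = 1
g4 = g1 NOR g3 = 0 NOR 1 = 0
g5 = g3 NAND g4 = 1 NAND 0 = 1
g6 = g5 AND g1 = 1 AND 0 = 0
So g6 = 0.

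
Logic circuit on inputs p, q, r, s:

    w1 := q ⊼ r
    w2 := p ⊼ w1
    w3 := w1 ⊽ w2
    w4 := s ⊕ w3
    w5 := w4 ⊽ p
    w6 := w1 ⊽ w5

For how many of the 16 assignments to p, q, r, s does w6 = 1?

3

w6 = w1 ⊽ w5 must be 1, so both w1 = 0 and w5 = 0.
w1 = q ⊼ r must be 0, so both q = 1 and r = 1.
Enumerating the 16 input combinations, 3 give w6 = 1 and 13 give w6 = 0.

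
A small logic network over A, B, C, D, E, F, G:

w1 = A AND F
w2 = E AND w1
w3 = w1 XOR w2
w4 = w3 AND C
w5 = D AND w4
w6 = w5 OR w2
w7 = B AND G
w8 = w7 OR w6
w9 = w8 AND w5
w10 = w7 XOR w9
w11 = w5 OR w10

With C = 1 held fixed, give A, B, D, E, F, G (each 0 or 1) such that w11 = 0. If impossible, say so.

w11 = w5 OR w10 must be 0, so both w5 = 0 and w10 = 0.
w5 = D AND w4 must be 0, so at least one of D, w4 is 0.
Check with C = 1 and A=0, B=0, D=1, E=0, F=0, G=1:
w1 = A AND F = 0 AND 0 = 0
w2 = E AND w1 = 0 AND 0 = 0
w3 = w1 XOR w2 = 0 XOR 0 = 0
w4 = w3 AND C = 0 AND 1 = 0
w5 = D AND w4 = 1 AND 0 = 0
w6 = w5 OR w2 = 0 OR 0 = 0
w7 = B AND G = 0 AND 1 = 0
w8 = w7 OR w6 = 0 OR 0 = 0
w9 = w8 AND w5 = 0 AND 0 = 0
w10 = w7 XOR w9 = 0 XOR 0 = 0
w11 = w5 OR w10 = 0 OR 0 = 0
So w11 = 0.

A=0, B=0, D=1, E=0, F=0, G=1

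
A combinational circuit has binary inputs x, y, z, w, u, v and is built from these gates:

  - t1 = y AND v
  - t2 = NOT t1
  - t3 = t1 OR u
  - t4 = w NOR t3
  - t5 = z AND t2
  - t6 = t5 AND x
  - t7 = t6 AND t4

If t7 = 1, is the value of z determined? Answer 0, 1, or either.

t7 = t6 AND t4 must be 1, so both t6 = 1 and t4 = 1.
t6 = t5 AND x must be 1, so both t5 = 1 and x = 1.
Every assignment with t7 = 1 has z = 1; there are 3 such assignment(s).
  x=1, y=0, z=1, w=0, u=0, v=0
  x=1, y=0, z=1, w=0, u=0, v=1
  x=1, y=1, z=1, w=0, u=0, v=0

1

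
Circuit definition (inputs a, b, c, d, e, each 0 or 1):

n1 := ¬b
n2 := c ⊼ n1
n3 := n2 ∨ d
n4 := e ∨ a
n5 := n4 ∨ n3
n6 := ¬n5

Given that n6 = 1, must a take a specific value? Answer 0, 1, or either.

0

n6 = ¬n5 must be 1, so n5 = 0.
n5 = n4 ∨ n3 must be 0, so both n4 = 0 and n3 = 0.
Every assignment with n6 = 1 has a = 0; there are 1 such assignment(s).
  a=0, b=0, c=1, d=0, e=0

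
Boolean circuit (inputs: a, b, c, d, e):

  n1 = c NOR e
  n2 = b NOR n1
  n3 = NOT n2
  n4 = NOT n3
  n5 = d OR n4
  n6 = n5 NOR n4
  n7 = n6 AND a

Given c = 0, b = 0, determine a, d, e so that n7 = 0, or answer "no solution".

a=1, d=1, e=0

n7 = n6 AND a must be 0, so at least one of n6, a is 0.
Check with c = 0, b = 0 and a=1, d=1, e=0:
n1 = c NOR e = 0 NOR 0 = 1
n2 = b NOR n1 = 0 NOR 1 = 0
n3 = NOT n2 = NOT 0 = 1
n4 = NOT n3 = NOT 1 = 0
n5 = d OR n4 = 1 OR 0 = 1
n6 = n5 NOR n4 = 1 NOR 0 = 0
n7 = n6 AND a = 0 AND 1 = 0
So n7 = 0.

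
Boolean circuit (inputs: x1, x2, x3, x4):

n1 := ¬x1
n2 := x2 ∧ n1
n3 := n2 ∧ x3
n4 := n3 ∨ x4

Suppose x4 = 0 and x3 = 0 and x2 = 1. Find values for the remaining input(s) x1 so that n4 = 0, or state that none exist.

n4 = n3 ∨ x4 must be 0, so both n3 = 0 and x4 = 0.
n3 = n2 ∧ x3 must be 0, so at least one of n2, x3 is 0.
Check with x4 = 0 and x3 = 0 and x2 = 1 and x1=1:
n1 = ¬x1 = ¬1 = 0
n2 = x2 ∧ n1 = 1 ∧ 0 = 0
n3 = n2 ∧ x3 = 0 ∧ 0 = 0
n4 = n3 ∨ x4 = 0 ∨ 0 = 0
So n4 = 0.

x1=1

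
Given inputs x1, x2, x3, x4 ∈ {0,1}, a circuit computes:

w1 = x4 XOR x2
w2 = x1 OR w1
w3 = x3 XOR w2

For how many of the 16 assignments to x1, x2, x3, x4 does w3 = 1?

8

w3 = x3 XOR w2 must be 1, so x3 and w2 differ.
Enumerating the 16 input combinations, 8 give w3 = 1 and 8 give w3 = 0.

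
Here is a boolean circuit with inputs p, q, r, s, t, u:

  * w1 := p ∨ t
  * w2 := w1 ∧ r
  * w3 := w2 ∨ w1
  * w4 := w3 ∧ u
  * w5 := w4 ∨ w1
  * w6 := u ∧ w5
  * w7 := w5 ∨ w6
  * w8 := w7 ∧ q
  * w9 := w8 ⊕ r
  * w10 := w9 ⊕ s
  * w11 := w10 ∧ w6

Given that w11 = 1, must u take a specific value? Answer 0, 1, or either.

1

w11 = w10 ∧ w6 must be 1, so both w10 = 1 and w6 = 1.
w10 = w9 ⊕ s must be 1, so w9 and s differ.
w6 = u ∧ w5 must be 1, so both u = 1 and w5 = 1.
Every assignment with w11 = 1 has u = 1; there are 12 such assignment(s).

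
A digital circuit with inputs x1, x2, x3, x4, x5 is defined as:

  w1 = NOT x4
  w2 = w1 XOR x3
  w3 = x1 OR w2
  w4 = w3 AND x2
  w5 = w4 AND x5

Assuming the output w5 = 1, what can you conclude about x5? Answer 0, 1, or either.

1

w5 = w4 AND x5 must be 1, so both w4 = 1 and x5 = 1.
w4 = w3 AND x2 must be 1, so both w3 = 1 and x2 = 1.
w3 = x1 OR w2 must be 1, so at least one of x1, w2 is 1.
Every assignment with w5 = 1 has x5 = 1; there are 6 such assignment(s).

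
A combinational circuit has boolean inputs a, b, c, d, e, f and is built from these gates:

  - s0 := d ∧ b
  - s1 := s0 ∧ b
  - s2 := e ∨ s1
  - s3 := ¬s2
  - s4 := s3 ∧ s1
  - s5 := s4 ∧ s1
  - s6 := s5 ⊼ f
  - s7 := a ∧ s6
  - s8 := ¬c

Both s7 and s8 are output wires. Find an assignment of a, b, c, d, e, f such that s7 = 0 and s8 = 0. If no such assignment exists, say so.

Check with a=0 b=1 c=1 d=0 e=0 f=0:
s0 = d ∧ b = 0 ∧ 1 = 0
s1 = s0 ∧ b = 0 ∧ 1 = 0
s2 = e ∨ s1 = 0 ∨ 0 = 0
s3 = ¬s2 = ¬0 = 1
s4 = s3 ∧ s1 = 1 ∧ 0 = 0
s5 = s4 ∧ s1 = 0 ∧ 0 = 0
s6 = s5 ⊼ f = 0 ⊼ 0 = 1
s7 = a ∧ s6 = 0 ∧ 1 = 0
s8 = ¬c = ¬1 = 0
So s7 = 0 and s8 = 0.

a=0 b=1 c=1 d=0 e=0 f=0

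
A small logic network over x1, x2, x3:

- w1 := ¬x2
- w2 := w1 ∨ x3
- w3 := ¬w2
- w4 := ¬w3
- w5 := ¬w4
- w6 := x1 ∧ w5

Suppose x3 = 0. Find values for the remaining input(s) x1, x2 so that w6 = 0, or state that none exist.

x1=0, x2=0

Check with x3 = 0 and x1=0, x2=0:
w1 = ¬x2 = ¬0 = 1
w2 = w1 ∨ x3 = 1 ∨ 0 = 1
w3 = ¬w2 = ¬1 = 0
w4 = ¬w3 = ¬0 = 1
w5 = ¬w4 = ¬1 = 0
w6 = x1 ∧ w5 = 0 ∧ 0 = 0
So w6 = 0.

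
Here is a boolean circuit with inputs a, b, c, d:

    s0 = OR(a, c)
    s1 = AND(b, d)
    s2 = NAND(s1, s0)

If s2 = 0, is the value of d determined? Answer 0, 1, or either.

s2 = NAND(s1, s0) must be 0, so both s1 = 1 and s0 = 1.
s1 = AND(b, d) must be 1, so both b = 1 and d = 1.
s0 = OR(a, c) must be 1, so at least one of a, c is 1.
Every assignment with s2 = 0 has d = 1; there are 3 such assignment(s).
  a=0, b=1, c=1, d=1
  a=1, b=1, c=0, d=1
  a=1, b=1, c=1, d=1

1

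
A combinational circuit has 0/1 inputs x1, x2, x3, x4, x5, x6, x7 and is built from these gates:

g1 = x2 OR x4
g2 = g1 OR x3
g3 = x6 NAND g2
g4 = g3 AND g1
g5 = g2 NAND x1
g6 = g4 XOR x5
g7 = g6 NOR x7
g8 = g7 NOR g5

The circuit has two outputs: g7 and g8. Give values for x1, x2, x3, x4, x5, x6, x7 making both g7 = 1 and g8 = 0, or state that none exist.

x1=0, x2=1, x3=1, x4=0, x5=0, x6=1, x7=0

Check with x1=0, x2=1, x3=1, x4=0, x5=0, x6=1, x7=0:
g1 = x2 OR x4 = 1 OR 0 = 1
g2 = g1 OR x3 = 1 OR 1 = 1
g3 = x6 NAND g2 = 1 NAND 1 = 0
g4 = g3 AND g1 = 0 AND 1 = 0
g5 = g2 NAND x1 = 1 NAND 0 = 1
g6 = g4 XOR x5 = 0 XOR 0 = 0
g7 = g6 NOR x7 = 0 NOR 0 = 1
g8 = g7 NOR g5 = 1 NOR 1 = 0
So g7 = 1 and g8 = 0.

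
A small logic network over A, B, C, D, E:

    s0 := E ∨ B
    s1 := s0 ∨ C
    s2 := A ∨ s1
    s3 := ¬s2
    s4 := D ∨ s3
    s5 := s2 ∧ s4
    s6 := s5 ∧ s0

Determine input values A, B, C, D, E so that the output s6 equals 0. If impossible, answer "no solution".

A=0 B=0 C=0 D=0 E=1

Check with A=0 B=0 C=0 D=0 E=1:
s0 = E ∨ B = 1 ∨ 0 = 1
s1 = s0 ∨ C = 1 ∨ 0 = 1
s2 = A ∨ s1 = 0 ∨ 1 = 1
s3 = ¬s2 = ¬1 = 0
s4 = D ∨ s3 = 0 ∨ 0 = 0
s5 = s2 ∧ s4 = 1 ∧ 0 = 0
s6 = s5 ∧ s0 = 0 ∧ 1 = 0
So s6 = 0 as required.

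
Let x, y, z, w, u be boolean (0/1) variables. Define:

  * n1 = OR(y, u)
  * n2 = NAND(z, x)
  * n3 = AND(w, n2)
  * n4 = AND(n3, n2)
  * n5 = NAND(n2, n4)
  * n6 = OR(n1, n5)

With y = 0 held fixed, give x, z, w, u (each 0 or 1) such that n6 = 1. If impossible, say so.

n6 = OR(n1, n5) must be 1, so at least one of n1, n5 is 1.
Check with y = 0 and x=1, z=0, w=0, u=0:
n1 = OR(y, u) = OR(0, 0) = 0
n2 = NAND(z, x) = NAND(0, 1) = 1
n3 = AND(w, n2) = AND(0, 1) = 0
n4 = AND(n3, n2) = AND(0, 1) = 0
n5 = NAND(n2, n4) = NAND(1, 0) = 1
n6 = OR(n1, n5) = OR(0, 1) = 1
So n6 = 1.

x=1 z=0 w=0 u=0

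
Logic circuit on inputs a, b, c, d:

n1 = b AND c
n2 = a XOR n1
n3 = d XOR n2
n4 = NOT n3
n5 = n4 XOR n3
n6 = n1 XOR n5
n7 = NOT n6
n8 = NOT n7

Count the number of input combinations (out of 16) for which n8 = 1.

12

n8 = NOT n7 must be 1, so n7 = 0.
Enumerating the 16 input combinations, 12 give n8 = 1 and 4 give n8 = 0.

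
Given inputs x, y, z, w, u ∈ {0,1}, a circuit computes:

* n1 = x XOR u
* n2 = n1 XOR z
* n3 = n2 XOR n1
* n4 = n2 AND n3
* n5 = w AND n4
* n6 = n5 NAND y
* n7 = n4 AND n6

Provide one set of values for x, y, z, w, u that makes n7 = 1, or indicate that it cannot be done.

x=1, y=1, z=1, w=0, u=1

Check with x=1, y=1, z=1, w=0, u=1:
n1 = x XOR u = 1 XOR 1 = 0
n2 = n1 XOR z = 0 XOR 1 = 1
n3 = n2 XOR n1 = 1 XOR 0 = 1
n4 = n2 AND n3 = 1 AND 1 = 1
n5 = w AND n4 = 0 AND 1 = 0
n6 = n5 NAND y = 0 NAND 1 = 1
n7 = n4 AND n6 = 1 AND 1 = 1
So n7 = 1 as required.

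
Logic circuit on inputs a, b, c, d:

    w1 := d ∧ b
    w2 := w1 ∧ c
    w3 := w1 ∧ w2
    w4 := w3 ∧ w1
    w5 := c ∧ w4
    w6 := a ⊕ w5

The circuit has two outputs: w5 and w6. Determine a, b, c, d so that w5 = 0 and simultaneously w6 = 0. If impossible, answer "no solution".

Check with a=0 b=0 c=0 d=0:
w1 = d ∧ b = 0 ∧ 0 = 0
w2 = w1 ∧ c = 0 ∧ 0 = 0
w3 = w1 ∧ w2 = 0 ∧ 0 = 0
w4 = w3 ∧ w1 = 0 ∧ 0 = 0
w5 = c ∧ w4 = 0 ∧ 0 = 0
w6 = a ⊕ w5 = 0 ⊕ 0 = 0
So w5 = 0 and w6 = 0.

a=0 b=0 c=0 d=0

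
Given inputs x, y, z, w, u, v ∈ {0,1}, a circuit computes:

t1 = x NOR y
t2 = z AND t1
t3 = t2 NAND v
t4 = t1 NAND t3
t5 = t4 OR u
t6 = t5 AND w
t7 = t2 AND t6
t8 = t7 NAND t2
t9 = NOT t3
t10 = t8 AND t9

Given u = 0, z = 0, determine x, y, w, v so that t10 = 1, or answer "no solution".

With u = 0, z = 0 fixed, none of the 16 settings of x, y, w, v give t10 = 1.
For example, with x=0, y=1, w=1, v=1:
t1 = x NOR y = 0 NOR 1 = 0
t2 = z AND t1 = 0 AND 0 = 0
t3 = t2 NAND v = 0 NAND 1 = 1
t4 = t1 NAND t3 = 0 NAND 1 = 1
t5 = t4 OR u = 1 OR 0 = 1
t6 = t5 AND w = 1 AND 1 = 1
t7 = t2 AND t6 = 0 AND 1 = 0
t8 = t7 NAND t2 = 0 NAND 0 = 1
t9 = NOT t3 = NOT 1 = 0
t10 = t8 AND t9 = 1 AND 0 = 0
giving t10 = 0 ≠ 1.

no solution exists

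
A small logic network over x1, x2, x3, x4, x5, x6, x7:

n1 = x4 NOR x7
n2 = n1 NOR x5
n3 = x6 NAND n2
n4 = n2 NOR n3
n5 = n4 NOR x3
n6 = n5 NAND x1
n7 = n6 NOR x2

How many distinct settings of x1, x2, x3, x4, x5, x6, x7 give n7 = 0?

n7 = n6 NOR x2 must be 0, so at least one of n6, x2 is 1.
Enumerating the 128 input combinations, 112 give n7 = 0 and 16 give n7 = 1.

112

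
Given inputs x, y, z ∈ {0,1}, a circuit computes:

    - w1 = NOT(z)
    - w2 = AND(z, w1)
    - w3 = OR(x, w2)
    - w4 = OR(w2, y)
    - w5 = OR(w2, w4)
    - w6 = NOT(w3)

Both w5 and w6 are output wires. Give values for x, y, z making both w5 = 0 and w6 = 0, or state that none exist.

Check with x=1 y=0 z=0:
w1 = NOT(z) = NOT 0 = 1
w2 = AND(z, w1) = AND(0, 1) = 0
w3 = OR(x, w2) = OR(1, 0) = 1
w4 = OR(w2, y) = OR(0, 0) = 0
w5 = OR(w2, w4) = OR(0, 0) = 0
w6 = NOT(w3) = NOT 1 = 0
So w5 = 0 and w6 = 0.

x=1 y=0 z=0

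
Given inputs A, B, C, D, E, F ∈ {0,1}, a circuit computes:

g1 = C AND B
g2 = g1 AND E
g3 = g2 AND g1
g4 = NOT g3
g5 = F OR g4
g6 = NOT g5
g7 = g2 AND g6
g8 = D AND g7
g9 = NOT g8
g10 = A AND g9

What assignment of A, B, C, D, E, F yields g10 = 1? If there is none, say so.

g10 = A AND g9 must be 1, so both A = 1 and g9 = 1.
g9 = NOT g8 must be 1, so g8 = 0.
Check with A=1, B=1, C=0, D=1, E=0, F=0:
g1 = C AND B = 0 AND 1 = 0
g2 = g1 AND E = 0 AND 0 = 0
g3 = g2 AND g1 = 0 AND 0 = 0
g4 = NOT g3 = NOT 0 = 1
g5 = F OR g4 = 0 OR 1 = 1
g6 = NOT g5 = NOT 1 = 0
g7 = g2 AND g6 = 0 AND 0 = 0
g8 = D AND g7 = 1 AND 0 = 0
g9 = NOT g8 = NOT 0 = 1
g10 = A AND g9 = 1 AND 1 = 1
So g10 = 1 as required.

A=1, B=1, C=0, D=1, E=0, F=0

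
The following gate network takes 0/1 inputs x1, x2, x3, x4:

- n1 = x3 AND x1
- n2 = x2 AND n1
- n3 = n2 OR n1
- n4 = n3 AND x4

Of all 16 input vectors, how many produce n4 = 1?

n4 = n3 AND x4 must be 1, so both n3 = 1 and x4 = 1.
n3 = n2 OR n1 must be 1, so at least one of n2, n1 is 1.
Satisfying assignments:
  x1=1, x2=0, x3=1, x4=1
  x1=1, x2=1, x3=1, x4=1

2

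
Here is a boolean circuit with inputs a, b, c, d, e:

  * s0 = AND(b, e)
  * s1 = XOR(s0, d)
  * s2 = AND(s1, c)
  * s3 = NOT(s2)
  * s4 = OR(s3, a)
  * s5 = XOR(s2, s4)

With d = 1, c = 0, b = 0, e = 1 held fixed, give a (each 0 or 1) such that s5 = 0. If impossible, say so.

With d = 1, c = 0, b = 0, e = 1 fixed, none of the 2 settings of a give s5 = 0.
For example, with a=0:
s0 = AND(b, e) = AND(0, 1) = 0
s1 = XOR(s0, d) = XOR(0, 1) = 1
s2 = AND(s1, c) = AND(1, 0) = 0
s3 = NOT(s2) = NOT 0 = 1
s4 = OR(s3, a) = OR(1, 0) = 1
s5 = XOR(s2, s4) = XOR(0, 1) = 1
giving s5 = 1 ≠ 0.

no solution exists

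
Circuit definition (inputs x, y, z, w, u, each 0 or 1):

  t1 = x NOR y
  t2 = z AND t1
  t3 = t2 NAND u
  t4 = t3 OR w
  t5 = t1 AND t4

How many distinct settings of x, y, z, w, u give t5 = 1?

7

t5 = t1 AND t4 must be 1, so both t1 = 1 and t4 = 1.
t1 = x NOR y must be 1, so both x = 0 and y = 0.
Enumerating the 32 input combinations, 7 give t5 = 1 and 25 give t5 = 0.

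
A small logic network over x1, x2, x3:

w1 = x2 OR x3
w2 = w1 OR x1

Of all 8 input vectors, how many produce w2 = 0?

w2 = w1 OR x1 must be 0, so both w1 = 0 and x1 = 0.
w1 = x2 OR x3 must be 0, so both x2 = 0 and x3 = 0.
Satisfying assignments:
  x1=0, x2=0, x3=0

1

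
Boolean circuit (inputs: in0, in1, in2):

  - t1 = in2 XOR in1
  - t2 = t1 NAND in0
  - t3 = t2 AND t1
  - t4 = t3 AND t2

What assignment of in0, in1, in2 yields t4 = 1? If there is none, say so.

in0=0, in1=1, in2=0

t4 = t3 AND t2 must be 1, so both t3 = 1 and t2 = 1.
t3 = t2 AND t1 must be 1, so both t2 = 1 and t1 = 1.
t2 = t1 NAND in0 must be 1, so at least one of t1, in0 is 0.
Check with in0=0, in1=1, in2=0:
t1 = in2 XOR in1 = 0 XOR 1 = 1
t2 = t1 NAND in0 = 1 NAND 0 = 1
t3 = t2 AND t1 = 1 AND 1 = 1
t4 = t3 AND t2 = 1 AND 1 = 1
So t4 = 1 as required.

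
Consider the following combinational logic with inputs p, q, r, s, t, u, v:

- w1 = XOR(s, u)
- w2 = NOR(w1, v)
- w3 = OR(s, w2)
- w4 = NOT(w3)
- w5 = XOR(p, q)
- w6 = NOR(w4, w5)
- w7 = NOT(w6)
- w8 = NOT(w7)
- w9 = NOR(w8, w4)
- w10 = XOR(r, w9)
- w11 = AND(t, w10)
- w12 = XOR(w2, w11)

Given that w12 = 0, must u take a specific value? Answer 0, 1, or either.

either

Both values of u occur among assignments with w12 = 0:
  u=0: p=0, q=0, r=0, s=0, t=0, u=0, v=1
  u=1: p=0, q=0, r=0, s=0, t=0, u=1, v=0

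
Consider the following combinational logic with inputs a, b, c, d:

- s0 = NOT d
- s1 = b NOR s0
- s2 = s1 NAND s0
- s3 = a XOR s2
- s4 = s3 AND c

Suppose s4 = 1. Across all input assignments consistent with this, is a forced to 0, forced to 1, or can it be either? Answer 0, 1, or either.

s4 = s3 AND c must be 1, so both s3 = 1 and c = 1.
s3 = a XOR s2 must be 1, so a and s2 differ.
Every assignment with s4 = 1 has a = 0; there are 4 such assignment(s).
  a=0, b=0, c=1, d=0
  a=0, b=0, c=1, d=1
  a=0, b=1, c=1, d=0
  a=0, b=1, c=1, d=1

0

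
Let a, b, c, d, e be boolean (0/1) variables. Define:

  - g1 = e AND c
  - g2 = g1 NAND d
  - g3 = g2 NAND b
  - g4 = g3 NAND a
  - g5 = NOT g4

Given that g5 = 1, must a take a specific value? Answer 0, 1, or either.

g5 = NOT g4 must be 1, so g4 = 0.
g4 = g3 NAND a must be 0, so both g3 = 1 and a = 1.
Every assignment with g5 = 1 has a = 1; there are 9 such assignment(s).

1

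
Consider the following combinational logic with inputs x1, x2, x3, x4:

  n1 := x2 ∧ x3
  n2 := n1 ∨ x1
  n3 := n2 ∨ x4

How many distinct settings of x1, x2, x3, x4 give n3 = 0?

n3 = n2 ∨ x4 must be 0, so both n2 = 0 and x4 = 0.
Satisfying assignments:
  x1=0, x2=0, x3=0, x4=0
  x1=0, x2=0, x3=1, x4=0
  x1=0, x2=1, x3=0, x4=0

3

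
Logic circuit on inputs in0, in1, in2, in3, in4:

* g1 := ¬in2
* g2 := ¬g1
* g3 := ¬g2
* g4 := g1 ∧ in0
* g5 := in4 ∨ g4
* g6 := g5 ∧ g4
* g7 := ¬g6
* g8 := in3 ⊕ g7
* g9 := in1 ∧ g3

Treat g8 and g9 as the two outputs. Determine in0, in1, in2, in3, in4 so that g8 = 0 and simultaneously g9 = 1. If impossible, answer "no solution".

in0=1, in1=1, in2=0, in3=0, in4=0

Check with in0=1, in1=1, in2=0, in3=0, in4=0:
g1 = ¬in2 = ¬0 = 1
g2 = ¬g1 = ¬1 = 0
g3 = ¬g2 = ¬0 = 1
g4 = g1 ∧ in0 = 1 ∧ 1 = 1
g5 = in4 ∨ g4 = 0 ∨ 1 = 1
g6 = g5 ∧ g4 = 1 ∧ 1 = 1
g7 = ¬g6 = ¬1 = 0
g8 = in3 ⊕ g7 = 0 ⊕ 0 = 0
g9 = in1 ∧ g3 = 1 ∧ 1 = 1
So g8 = 0 and g9 = 1.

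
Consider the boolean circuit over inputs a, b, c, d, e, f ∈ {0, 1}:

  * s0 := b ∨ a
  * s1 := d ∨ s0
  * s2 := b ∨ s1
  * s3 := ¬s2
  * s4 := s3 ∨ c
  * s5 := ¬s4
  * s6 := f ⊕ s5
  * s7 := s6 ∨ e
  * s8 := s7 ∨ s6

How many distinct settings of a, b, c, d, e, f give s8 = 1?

48

s8 = s7 ∨ s6 must be 1, so at least one of s7, s6 is 1.
Enumerating the 64 input combinations, 48 give s8 = 1 and 16 give s8 = 0.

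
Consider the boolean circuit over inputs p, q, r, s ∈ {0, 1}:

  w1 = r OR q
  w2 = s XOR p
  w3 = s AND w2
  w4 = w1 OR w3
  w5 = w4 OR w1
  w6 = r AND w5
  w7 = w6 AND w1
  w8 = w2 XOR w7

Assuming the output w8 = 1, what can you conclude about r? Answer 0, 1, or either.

Both values of r occur among assignments with w8 = 1:
  r=0: p=0, q=0, r=0, s=1
  r=1: p=0, q=0, r=1, s=0

either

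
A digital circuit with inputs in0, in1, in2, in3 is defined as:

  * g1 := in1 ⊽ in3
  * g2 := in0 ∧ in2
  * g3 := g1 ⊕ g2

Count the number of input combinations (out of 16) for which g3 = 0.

g3 = g1 ⊕ g2 must be 0, so g1 and g2 are equal.
Enumerating the 16 input combinations, 10 give g3 = 0 and 6 give g3 = 1.

10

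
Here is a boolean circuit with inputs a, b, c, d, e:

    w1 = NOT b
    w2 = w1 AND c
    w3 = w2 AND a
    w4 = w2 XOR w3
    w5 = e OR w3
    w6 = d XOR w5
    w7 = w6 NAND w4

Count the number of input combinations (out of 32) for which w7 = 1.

30

w7 = w6 NAND w4 must be 1, so at least one of w6, w4 is 0.
Enumerating the 32 input combinations, 30 give w7 = 1 and 2 give w7 = 0.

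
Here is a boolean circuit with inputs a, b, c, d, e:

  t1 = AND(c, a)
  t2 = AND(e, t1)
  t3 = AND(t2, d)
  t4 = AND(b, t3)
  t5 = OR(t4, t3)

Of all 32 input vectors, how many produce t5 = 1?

2

t5 = OR(t4, t3) must be 1, so at least one of t4, t3 is 1.
Satisfying assignments:
  a=1, b=0, c=1, d=1, e=1
  a=1, b=1, c=1, d=1, e=1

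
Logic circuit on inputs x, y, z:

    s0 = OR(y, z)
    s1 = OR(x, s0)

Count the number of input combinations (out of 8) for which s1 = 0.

1

s1 = OR(x, s0) must be 0, so both x = 0 and s0 = 0.
Enumerating the 8 input combinations, 1 give s1 = 0 and 7 give s1 = 1.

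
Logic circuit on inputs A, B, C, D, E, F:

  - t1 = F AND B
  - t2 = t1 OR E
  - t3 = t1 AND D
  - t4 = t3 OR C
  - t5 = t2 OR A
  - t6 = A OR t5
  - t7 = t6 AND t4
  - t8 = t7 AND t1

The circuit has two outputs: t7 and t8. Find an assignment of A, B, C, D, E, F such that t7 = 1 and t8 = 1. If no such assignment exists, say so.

Check with A=1 B=1 C=1 D=1 E=0 F=1:
t1 = F AND B = 1 AND 1 = 1
t2 = t1 OR E = 1 OR 0 = 1
t3 = t1 AND D = 1 AND 1 = 1
t4 = t3 OR C = 1 OR 1 = 1
t5 = t2 OR A = 1 OR 1 = 1
t6 = A OR t5 = 1 OR 1 = 1
t7 = t6 AND t4 = 1 AND 1 = 1
t8 = t7 AND t1 = 1 AND 1 = 1
So t7 = 1 and t8 = 1.

A=1 B=1 C=1 D=1 E=0 F=1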